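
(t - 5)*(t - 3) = t^2 - 8*t + 15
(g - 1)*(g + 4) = g^2 + 3*g - 4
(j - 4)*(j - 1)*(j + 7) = j^3 + 2*j^2 - 31*j + 28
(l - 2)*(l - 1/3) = l^2 - 7*l/3 + 2/3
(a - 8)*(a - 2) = a^2 - 10*a + 16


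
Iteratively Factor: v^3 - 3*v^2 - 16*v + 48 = (v - 3)*(v^2 - 16) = (v - 4)*(v - 3)*(v + 4)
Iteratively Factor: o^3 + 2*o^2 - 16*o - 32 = (o + 2)*(o^2 - 16) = (o + 2)*(o + 4)*(o - 4)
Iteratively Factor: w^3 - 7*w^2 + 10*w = (w - 5)*(w^2 - 2*w) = w*(w - 5)*(w - 2)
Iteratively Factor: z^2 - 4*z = (z)*(z - 4)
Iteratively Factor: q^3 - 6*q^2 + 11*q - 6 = (q - 2)*(q^2 - 4*q + 3) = (q - 2)*(q - 1)*(q - 3)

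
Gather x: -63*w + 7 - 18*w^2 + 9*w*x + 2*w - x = -18*w^2 - 61*w + x*(9*w - 1) + 7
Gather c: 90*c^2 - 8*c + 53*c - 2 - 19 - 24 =90*c^2 + 45*c - 45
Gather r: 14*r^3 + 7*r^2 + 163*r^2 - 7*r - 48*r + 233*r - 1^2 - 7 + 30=14*r^3 + 170*r^2 + 178*r + 22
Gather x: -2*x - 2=-2*x - 2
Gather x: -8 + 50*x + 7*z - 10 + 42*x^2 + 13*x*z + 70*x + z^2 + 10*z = 42*x^2 + x*(13*z + 120) + z^2 + 17*z - 18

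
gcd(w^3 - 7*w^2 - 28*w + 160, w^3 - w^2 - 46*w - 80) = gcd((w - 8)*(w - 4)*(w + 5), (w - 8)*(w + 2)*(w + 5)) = w^2 - 3*w - 40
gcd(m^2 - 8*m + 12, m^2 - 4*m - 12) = m - 6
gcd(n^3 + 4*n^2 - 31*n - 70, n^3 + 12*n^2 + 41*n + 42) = n^2 + 9*n + 14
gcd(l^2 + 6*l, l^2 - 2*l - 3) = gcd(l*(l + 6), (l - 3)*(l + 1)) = 1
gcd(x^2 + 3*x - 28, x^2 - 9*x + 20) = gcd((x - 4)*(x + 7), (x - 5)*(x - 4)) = x - 4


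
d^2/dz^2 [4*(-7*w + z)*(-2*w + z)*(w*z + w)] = 8*w*(-9*w + 3*z + 1)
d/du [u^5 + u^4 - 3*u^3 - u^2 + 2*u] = 5*u^4 + 4*u^3 - 9*u^2 - 2*u + 2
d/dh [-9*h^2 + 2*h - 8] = 2 - 18*h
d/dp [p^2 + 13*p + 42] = 2*p + 13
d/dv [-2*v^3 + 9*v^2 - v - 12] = -6*v^2 + 18*v - 1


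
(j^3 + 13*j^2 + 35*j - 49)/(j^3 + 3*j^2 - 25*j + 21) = (j + 7)/(j - 3)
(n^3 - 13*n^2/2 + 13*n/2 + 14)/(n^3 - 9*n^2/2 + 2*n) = (2*n^2 - 5*n - 7)/(n*(2*n - 1))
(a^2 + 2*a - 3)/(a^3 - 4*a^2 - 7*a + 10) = (a + 3)/(a^2 - 3*a - 10)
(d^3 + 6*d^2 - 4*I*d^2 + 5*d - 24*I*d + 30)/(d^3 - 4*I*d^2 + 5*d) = (d + 6)/d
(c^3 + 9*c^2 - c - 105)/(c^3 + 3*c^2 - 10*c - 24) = (c^2 + 12*c + 35)/(c^2 + 6*c + 8)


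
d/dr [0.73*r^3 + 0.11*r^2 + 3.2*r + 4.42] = 2.19*r^2 + 0.22*r + 3.2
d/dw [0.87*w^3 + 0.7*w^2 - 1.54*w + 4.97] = 2.61*w^2 + 1.4*w - 1.54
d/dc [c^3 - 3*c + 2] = 3*c^2 - 3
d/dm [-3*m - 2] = -3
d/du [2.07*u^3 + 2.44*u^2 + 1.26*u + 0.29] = 6.21*u^2 + 4.88*u + 1.26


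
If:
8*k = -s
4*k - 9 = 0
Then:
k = 9/4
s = -18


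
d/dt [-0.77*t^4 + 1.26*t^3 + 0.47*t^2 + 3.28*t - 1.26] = -3.08*t^3 + 3.78*t^2 + 0.94*t + 3.28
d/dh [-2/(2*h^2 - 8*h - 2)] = 2*(h - 2)/(-h^2 + 4*h + 1)^2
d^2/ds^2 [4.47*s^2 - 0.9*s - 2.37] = 8.94000000000000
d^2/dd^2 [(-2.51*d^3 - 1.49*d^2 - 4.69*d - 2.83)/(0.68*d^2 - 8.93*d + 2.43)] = (-1.77635683940025e-15*d^5 - 414.457414*d^3 + 333.721398*d^2 + 60.6800939999999*d - 663.145214)/(0.314432*d^6 - 12.387696*d^5 + 166.050492*d^4 - 800.657549*d^3 + 593.386317*d^2 - 158.192271*d + 14.348907)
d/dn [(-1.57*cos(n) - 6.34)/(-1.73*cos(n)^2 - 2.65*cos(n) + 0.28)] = (2.7161*cos(n)^2 + 21.9364*cos(n) + 17.2406)*sin(n)/(2.9929*cos(n)^4 + 9.169*cos(n)^3 + 6.0537*cos(n)^2 - 1.484*cos(n) + 0.0784)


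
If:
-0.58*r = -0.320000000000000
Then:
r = 0.55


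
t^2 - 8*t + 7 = (t - 7)*(t - 1)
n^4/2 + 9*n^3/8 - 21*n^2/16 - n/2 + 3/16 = (n/2 + 1/4)*(n - 1)*(n - 1/4)*(n + 3)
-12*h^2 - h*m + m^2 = (-4*h + m)*(3*h + m)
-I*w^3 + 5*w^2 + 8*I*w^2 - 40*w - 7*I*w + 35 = (w - 7)*(w + 5*I)*(-I*w + I)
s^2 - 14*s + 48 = (s - 8)*(s - 6)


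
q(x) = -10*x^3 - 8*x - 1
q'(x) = -30*x^2 - 8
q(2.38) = -154.85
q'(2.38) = -177.93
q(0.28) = -3.46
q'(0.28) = -10.35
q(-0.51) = 4.41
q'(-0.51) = -15.80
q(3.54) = -472.94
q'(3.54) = -383.95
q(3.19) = -351.14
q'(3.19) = -313.28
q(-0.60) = 5.96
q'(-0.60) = -18.80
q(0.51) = -6.41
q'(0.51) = -15.80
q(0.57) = -7.41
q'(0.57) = -17.75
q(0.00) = -1.00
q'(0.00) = -8.00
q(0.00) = -1.00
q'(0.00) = -8.00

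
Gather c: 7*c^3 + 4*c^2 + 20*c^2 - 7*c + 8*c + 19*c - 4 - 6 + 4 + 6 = 7*c^3 + 24*c^2 + 20*c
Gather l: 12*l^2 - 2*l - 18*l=12*l^2 - 20*l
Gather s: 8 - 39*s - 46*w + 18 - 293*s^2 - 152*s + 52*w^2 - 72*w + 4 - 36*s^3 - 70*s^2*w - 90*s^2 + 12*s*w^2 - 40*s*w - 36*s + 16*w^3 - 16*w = -36*s^3 + s^2*(-70*w - 383) + s*(12*w^2 - 40*w - 227) + 16*w^3 + 52*w^2 - 134*w + 30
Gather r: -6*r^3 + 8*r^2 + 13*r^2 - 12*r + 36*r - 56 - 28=-6*r^3 + 21*r^2 + 24*r - 84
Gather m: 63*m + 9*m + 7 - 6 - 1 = 72*m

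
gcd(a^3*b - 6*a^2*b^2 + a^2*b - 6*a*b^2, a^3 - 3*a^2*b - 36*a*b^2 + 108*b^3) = a - 6*b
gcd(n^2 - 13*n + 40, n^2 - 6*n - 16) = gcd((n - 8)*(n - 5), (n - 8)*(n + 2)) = n - 8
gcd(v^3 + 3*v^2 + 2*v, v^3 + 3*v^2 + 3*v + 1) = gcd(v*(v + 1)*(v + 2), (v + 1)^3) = v + 1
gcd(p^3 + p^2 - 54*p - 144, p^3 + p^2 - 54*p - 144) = p^3 + p^2 - 54*p - 144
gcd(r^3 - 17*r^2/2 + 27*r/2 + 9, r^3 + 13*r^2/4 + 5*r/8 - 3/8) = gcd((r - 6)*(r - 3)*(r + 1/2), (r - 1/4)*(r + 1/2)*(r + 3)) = r + 1/2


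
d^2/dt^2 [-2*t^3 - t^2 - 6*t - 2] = -12*t - 2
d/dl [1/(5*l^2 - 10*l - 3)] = 10*(1 - l)/(-5*l^2 + 10*l + 3)^2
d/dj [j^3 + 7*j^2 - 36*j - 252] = 3*j^2 + 14*j - 36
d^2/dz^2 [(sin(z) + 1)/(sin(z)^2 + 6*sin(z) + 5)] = (5*sin(z) + cos(z)^2 + 1)/(sin(z) + 5)^3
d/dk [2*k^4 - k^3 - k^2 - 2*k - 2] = 8*k^3 - 3*k^2 - 2*k - 2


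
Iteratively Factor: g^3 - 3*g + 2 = (g - 1)*(g^2 + g - 2) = (g - 1)*(g + 2)*(g - 1)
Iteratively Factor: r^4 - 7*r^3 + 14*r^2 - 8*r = (r - 1)*(r^3 - 6*r^2 + 8*r) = r*(r - 1)*(r^2 - 6*r + 8) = r*(r - 2)*(r - 1)*(r - 4)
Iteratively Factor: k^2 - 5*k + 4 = (k - 4)*(k - 1)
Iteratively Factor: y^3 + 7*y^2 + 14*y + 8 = (y + 4)*(y^2 + 3*y + 2) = (y + 1)*(y + 4)*(y + 2)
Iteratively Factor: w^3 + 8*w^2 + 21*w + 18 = (w + 2)*(w^2 + 6*w + 9) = (w + 2)*(w + 3)*(w + 3)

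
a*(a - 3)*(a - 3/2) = a^3 - 9*a^2/2 + 9*a/2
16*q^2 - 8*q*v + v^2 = (-4*q + v)^2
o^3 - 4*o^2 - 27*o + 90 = (o - 6)*(o - 3)*(o + 5)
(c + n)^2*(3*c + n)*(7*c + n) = 21*c^4 + 52*c^3*n + 42*c^2*n^2 + 12*c*n^3 + n^4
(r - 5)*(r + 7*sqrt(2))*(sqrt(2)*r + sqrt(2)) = sqrt(2)*r^3 - 4*sqrt(2)*r^2 + 14*r^2 - 56*r - 5*sqrt(2)*r - 70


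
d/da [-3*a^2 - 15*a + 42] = -6*a - 15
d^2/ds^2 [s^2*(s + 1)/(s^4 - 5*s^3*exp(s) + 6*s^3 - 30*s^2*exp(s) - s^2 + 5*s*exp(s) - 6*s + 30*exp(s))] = (s^2*(2*s + 2)*(5*s^3*exp(s) - 4*s^3 + 45*s^2*exp(s) - 18*s^2 + 55*s*exp(s) + 2*s - 35*exp(s) + 6)^2 + s*(s*(s + 1)*(5*s^3*exp(s) + 60*s^2*exp(s) - 12*s^2 + 145*s*exp(s) - 36*s + 20*exp(s) + 2) + 2*s*(5*s^3*exp(s) - 4*s^3 + 45*s^2*exp(s) - 18*s^2 + 55*s*exp(s) + 2*s - 35*exp(s) + 6) + 4*(s + 1)*(5*s^3*exp(s) - 4*s^3 + 45*s^2*exp(s) - 18*s^2 + 55*s*exp(s) + 2*s - 35*exp(s) + 6))*(s^4 - 5*s^3*exp(s) + 6*s^3 - 30*s^2*exp(s) - s^2 + 5*s*exp(s) - 6*s + 30*exp(s)) + (6*s + 2)*(s^4 - 5*s^3*exp(s) + 6*s^3 - 30*s^2*exp(s) - s^2 + 5*s*exp(s) - 6*s + 30*exp(s))^2)/(s^4 - 5*s^3*exp(s) + 6*s^3 - 30*s^2*exp(s) - s^2 + 5*s*exp(s) - 6*s + 30*exp(s))^3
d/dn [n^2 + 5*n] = 2*n + 5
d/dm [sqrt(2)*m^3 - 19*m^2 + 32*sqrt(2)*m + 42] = 3*sqrt(2)*m^2 - 38*m + 32*sqrt(2)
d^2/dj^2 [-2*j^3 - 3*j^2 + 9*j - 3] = -12*j - 6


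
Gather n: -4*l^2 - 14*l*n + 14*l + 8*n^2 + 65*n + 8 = -4*l^2 + 14*l + 8*n^2 + n*(65 - 14*l) + 8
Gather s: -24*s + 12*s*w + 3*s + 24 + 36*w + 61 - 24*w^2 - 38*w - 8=s*(12*w - 21) - 24*w^2 - 2*w + 77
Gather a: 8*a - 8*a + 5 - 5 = 0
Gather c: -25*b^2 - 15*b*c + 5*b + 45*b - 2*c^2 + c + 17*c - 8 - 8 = -25*b^2 + 50*b - 2*c^2 + c*(18 - 15*b) - 16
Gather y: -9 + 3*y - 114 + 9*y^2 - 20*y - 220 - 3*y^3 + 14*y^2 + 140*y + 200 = -3*y^3 + 23*y^2 + 123*y - 143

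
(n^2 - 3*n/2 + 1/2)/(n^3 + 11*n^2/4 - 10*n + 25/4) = 2*(2*n - 1)/(4*n^2 + 15*n - 25)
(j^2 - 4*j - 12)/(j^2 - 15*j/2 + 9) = 2*(j + 2)/(2*j - 3)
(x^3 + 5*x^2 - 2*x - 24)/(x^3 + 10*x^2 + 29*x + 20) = (x^2 + x - 6)/(x^2 + 6*x + 5)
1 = 1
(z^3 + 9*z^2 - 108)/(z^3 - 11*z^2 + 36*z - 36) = (z^2 + 12*z + 36)/(z^2 - 8*z + 12)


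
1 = 1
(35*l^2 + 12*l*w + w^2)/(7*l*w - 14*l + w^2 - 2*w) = (5*l + w)/(w - 2)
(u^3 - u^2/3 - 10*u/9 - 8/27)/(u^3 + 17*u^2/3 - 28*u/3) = (u^2 + u + 2/9)/(u*(u + 7))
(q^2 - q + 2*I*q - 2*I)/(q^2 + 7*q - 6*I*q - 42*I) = (q^2 + q*(-1 + 2*I) - 2*I)/(q^2 + q*(7 - 6*I) - 42*I)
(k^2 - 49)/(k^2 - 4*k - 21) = (k + 7)/(k + 3)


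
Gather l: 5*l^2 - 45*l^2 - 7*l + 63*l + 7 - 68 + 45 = -40*l^2 + 56*l - 16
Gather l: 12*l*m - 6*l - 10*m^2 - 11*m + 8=l*(12*m - 6) - 10*m^2 - 11*m + 8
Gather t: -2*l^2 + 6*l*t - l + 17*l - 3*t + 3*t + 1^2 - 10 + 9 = -2*l^2 + 6*l*t + 16*l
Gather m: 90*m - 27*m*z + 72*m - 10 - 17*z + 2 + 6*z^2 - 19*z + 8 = m*(162 - 27*z) + 6*z^2 - 36*z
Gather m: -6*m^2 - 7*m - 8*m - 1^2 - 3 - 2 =-6*m^2 - 15*m - 6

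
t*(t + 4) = t^2 + 4*t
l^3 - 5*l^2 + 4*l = l*(l - 4)*(l - 1)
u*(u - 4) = u^2 - 4*u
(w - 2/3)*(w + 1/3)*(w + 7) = w^3 + 20*w^2/3 - 23*w/9 - 14/9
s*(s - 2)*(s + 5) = s^3 + 3*s^2 - 10*s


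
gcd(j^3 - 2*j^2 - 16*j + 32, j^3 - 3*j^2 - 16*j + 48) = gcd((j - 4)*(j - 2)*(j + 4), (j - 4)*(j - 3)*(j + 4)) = j^2 - 16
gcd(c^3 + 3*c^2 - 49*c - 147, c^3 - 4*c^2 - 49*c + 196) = c^2 - 49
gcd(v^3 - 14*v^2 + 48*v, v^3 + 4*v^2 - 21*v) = v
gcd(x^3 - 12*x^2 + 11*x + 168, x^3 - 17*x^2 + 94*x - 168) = x - 7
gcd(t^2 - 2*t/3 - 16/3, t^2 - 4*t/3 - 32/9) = t - 8/3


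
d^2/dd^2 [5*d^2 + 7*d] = 10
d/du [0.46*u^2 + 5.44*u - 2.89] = 0.92*u + 5.44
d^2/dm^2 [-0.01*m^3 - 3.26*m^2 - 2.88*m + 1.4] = -0.06*m - 6.52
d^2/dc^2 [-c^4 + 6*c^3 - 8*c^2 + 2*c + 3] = -12*c^2 + 36*c - 16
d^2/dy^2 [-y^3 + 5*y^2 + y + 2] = 10 - 6*y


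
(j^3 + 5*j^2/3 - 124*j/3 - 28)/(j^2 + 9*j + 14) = (j^2 - 16*j/3 - 4)/(j + 2)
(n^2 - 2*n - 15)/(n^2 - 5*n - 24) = (n - 5)/(n - 8)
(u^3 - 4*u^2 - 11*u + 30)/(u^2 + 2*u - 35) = (u^2 + u - 6)/(u + 7)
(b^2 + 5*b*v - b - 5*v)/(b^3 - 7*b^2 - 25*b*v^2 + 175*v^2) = (1 - b)/(-b^2 + 5*b*v + 7*b - 35*v)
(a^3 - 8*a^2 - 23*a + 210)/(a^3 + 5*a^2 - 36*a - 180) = (a - 7)/(a + 6)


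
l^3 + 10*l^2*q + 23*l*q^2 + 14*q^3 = (l + q)*(l + 2*q)*(l + 7*q)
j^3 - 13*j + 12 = (j - 3)*(j - 1)*(j + 4)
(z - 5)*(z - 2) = z^2 - 7*z + 10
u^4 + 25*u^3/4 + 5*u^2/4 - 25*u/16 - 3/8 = (u - 1/2)*(u + 1/4)*(u + 1/2)*(u + 6)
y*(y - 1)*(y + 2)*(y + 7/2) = y^4 + 9*y^3/2 + 3*y^2/2 - 7*y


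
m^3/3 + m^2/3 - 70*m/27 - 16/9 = (m/3 + 1)*(m - 8/3)*(m + 2/3)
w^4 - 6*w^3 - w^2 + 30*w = w*(w - 5)*(w - 3)*(w + 2)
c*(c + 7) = c^2 + 7*c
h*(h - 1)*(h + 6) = h^3 + 5*h^2 - 6*h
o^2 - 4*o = o*(o - 4)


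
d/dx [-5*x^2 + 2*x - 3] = 2 - 10*x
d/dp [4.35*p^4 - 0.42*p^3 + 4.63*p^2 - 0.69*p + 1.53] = 17.4*p^3 - 1.26*p^2 + 9.26*p - 0.69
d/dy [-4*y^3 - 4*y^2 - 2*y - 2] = -12*y^2 - 8*y - 2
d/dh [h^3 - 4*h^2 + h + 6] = 3*h^2 - 8*h + 1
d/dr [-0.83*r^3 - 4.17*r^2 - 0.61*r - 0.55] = -2.49*r^2 - 8.34*r - 0.61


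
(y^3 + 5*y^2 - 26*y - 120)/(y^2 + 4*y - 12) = (y^2 - y - 20)/(y - 2)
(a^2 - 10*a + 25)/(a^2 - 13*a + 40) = (a - 5)/(a - 8)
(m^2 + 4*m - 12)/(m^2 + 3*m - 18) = (m - 2)/(m - 3)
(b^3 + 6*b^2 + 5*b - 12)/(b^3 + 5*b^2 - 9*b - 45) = (b^2 + 3*b - 4)/(b^2 + 2*b - 15)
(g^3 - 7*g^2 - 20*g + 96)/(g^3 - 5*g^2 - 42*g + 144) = (g + 4)/(g + 6)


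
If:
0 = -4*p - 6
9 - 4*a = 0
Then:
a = 9/4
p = -3/2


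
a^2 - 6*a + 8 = (a - 4)*(a - 2)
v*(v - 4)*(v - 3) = v^3 - 7*v^2 + 12*v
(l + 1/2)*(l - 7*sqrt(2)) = l^2 - 7*sqrt(2)*l + l/2 - 7*sqrt(2)/2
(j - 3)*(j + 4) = j^2 + j - 12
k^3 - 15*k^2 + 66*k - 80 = (k - 8)*(k - 5)*(k - 2)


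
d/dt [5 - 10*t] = -10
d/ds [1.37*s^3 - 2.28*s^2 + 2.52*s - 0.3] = 4.11*s^2 - 4.56*s + 2.52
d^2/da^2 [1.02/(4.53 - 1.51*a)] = -4.651404/(1.51*a - 4.53)^3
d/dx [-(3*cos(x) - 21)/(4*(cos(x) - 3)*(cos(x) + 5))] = 3*(sin(x)^2 + 14*cos(x) - 2)*sin(x)/(4*(cos(x) - 3)^2*(cos(x) + 5)^2)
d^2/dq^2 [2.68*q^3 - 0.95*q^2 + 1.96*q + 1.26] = 16.08*q - 1.9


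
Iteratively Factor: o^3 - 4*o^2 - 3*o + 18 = (o - 3)*(o^2 - o - 6) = (o - 3)^2*(o + 2)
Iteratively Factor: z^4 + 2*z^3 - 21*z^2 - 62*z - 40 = (z + 1)*(z^3 + z^2 - 22*z - 40) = (z - 5)*(z + 1)*(z^2 + 6*z + 8) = (z - 5)*(z + 1)*(z + 4)*(z + 2)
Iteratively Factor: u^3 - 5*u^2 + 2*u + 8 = (u + 1)*(u^2 - 6*u + 8) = (u - 2)*(u + 1)*(u - 4)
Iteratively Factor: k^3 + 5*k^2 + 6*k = (k + 2)*(k^2 + 3*k) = (k + 2)*(k + 3)*(k)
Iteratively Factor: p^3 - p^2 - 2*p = (p)*(p^2 - p - 2) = p*(p + 1)*(p - 2)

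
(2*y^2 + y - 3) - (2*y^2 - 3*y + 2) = 4*y - 5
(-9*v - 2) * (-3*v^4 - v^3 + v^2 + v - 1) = 27*v^5 + 15*v^4 - 7*v^3 - 11*v^2 + 7*v + 2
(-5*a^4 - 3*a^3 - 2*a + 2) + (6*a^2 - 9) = -5*a^4 - 3*a^3 + 6*a^2 - 2*a - 7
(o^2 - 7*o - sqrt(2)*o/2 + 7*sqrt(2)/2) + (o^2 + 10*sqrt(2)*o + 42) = 2*o^2 - 7*o + 19*sqrt(2)*o/2 + 7*sqrt(2)/2 + 42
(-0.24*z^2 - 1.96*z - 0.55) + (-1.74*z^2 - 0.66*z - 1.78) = -1.98*z^2 - 2.62*z - 2.33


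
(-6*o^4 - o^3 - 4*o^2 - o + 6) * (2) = -12*o^4 - 2*o^3 - 8*o^2 - 2*o + 12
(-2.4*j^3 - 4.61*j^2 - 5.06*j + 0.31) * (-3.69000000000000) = 8.856*j^3 + 17.0109*j^2 + 18.6714*j - 1.1439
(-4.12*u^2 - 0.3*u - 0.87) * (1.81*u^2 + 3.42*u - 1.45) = -7.4572*u^4 - 14.6334*u^3 + 3.3733*u^2 - 2.5404*u + 1.2615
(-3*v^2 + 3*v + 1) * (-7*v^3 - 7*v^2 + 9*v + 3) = 21*v^5 - 55*v^3 + 11*v^2 + 18*v + 3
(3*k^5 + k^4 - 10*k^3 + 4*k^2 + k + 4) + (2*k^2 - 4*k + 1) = 3*k^5 + k^4 - 10*k^3 + 6*k^2 - 3*k + 5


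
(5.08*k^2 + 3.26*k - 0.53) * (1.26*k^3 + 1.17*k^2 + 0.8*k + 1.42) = 6.4008*k^5 + 10.0512*k^4 + 7.2104*k^3 + 9.2015*k^2 + 4.2052*k - 0.7526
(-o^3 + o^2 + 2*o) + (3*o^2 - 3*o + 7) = -o^3 + 4*o^2 - o + 7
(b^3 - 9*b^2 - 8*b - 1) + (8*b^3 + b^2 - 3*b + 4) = 9*b^3 - 8*b^2 - 11*b + 3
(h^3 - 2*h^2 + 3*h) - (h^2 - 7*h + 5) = h^3 - 3*h^2 + 10*h - 5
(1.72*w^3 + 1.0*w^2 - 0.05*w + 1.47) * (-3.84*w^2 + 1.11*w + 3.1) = -6.6048*w^5 - 1.9308*w^4 + 6.634*w^3 - 2.6003*w^2 + 1.4767*w + 4.557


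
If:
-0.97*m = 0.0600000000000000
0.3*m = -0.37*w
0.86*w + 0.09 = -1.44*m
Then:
No Solution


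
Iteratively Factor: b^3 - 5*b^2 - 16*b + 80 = (b + 4)*(b^2 - 9*b + 20) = (b - 5)*(b + 4)*(b - 4)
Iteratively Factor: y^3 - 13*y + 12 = (y - 3)*(y^2 + 3*y - 4) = (y - 3)*(y + 4)*(y - 1)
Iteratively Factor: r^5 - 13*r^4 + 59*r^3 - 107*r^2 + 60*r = (r - 5)*(r^4 - 8*r^3 + 19*r^2 - 12*r) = (r - 5)*(r - 1)*(r^3 - 7*r^2 + 12*r) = r*(r - 5)*(r - 1)*(r^2 - 7*r + 12) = r*(r - 5)*(r - 3)*(r - 1)*(r - 4)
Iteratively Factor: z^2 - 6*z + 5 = (z - 1)*(z - 5)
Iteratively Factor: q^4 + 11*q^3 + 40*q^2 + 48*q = (q)*(q^3 + 11*q^2 + 40*q + 48) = q*(q + 4)*(q^2 + 7*q + 12) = q*(q + 3)*(q + 4)*(q + 4)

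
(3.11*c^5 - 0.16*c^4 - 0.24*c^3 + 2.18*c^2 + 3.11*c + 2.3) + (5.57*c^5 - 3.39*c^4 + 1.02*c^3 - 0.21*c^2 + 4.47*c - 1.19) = 8.68*c^5 - 3.55*c^4 + 0.78*c^3 + 1.97*c^2 + 7.58*c + 1.11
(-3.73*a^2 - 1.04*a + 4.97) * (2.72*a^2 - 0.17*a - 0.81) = -10.1456*a^4 - 2.1947*a^3 + 16.7165*a^2 - 0.00249999999999995*a - 4.0257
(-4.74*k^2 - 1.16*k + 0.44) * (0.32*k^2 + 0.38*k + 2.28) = -1.5168*k^4 - 2.1724*k^3 - 11.1072*k^2 - 2.4776*k + 1.0032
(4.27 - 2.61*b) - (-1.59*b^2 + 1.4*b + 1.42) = 1.59*b^2 - 4.01*b + 2.85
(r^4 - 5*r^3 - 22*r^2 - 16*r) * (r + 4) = r^5 - r^4 - 42*r^3 - 104*r^2 - 64*r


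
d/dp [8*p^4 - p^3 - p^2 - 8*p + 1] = 32*p^3 - 3*p^2 - 2*p - 8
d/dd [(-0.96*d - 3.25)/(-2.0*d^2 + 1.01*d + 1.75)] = (-1.92*d^2 - 13.0*d + 1.6025)/(4.0*d^4 - 4.04*d^3 - 5.9799*d^2 + 3.535*d + 3.0625)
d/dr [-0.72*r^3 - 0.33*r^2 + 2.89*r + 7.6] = -2.16*r^2 - 0.66*r + 2.89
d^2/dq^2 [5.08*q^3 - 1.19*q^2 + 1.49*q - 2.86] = 30.48*q - 2.38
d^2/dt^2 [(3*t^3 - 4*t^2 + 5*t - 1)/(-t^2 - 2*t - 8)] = 2*(-t^3 - 237*t^2 - 450*t + 332)/(t^6 + 6*t^5 + 36*t^4 + 104*t^3 + 288*t^2 + 384*t + 512)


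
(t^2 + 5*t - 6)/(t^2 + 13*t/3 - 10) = 3*(t - 1)/(3*t - 5)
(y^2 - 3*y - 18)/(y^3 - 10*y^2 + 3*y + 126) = 1/(y - 7)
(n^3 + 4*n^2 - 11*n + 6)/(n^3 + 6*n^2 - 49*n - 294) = (n^2 - 2*n + 1)/(n^2 - 49)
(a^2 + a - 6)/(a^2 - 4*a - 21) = (a - 2)/(a - 7)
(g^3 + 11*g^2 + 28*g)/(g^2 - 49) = g*(g + 4)/(g - 7)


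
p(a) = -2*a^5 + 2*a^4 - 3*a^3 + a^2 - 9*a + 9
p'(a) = -10*a^4 + 8*a^3 - 9*a^2 + 2*a - 9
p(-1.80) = 104.72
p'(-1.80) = -193.39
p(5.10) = -5956.31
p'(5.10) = -5936.88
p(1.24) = -7.48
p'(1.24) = -28.75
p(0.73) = 1.95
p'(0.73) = -12.06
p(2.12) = -79.42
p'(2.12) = -170.98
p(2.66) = -230.54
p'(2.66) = -417.43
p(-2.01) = 153.75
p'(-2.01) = -277.57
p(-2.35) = 278.94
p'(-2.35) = -472.21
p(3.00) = -414.00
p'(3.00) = -678.00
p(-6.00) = 18891.00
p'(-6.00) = -15033.00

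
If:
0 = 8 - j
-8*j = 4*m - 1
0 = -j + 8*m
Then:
No Solution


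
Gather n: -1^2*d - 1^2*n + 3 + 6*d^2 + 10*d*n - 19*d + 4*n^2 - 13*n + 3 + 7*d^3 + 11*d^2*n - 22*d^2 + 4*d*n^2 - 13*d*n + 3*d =7*d^3 - 16*d^2 - 17*d + n^2*(4*d + 4) + n*(11*d^2 - 3*d - 14) + 6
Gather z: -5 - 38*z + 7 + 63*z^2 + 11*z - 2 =63*z^2 - 27*z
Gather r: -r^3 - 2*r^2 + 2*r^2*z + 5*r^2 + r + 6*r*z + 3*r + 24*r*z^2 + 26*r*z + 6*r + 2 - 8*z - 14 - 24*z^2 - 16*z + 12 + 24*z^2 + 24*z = -r^3 + r^2*(2*z + 3) + r*(24*z^2 + 32*z + 10)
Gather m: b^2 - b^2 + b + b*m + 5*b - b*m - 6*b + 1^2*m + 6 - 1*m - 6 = 0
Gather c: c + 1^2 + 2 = c + 3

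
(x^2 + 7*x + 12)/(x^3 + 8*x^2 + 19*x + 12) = 1/(x + 1)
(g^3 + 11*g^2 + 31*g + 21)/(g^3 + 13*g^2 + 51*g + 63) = (g + 1)/(g + 3)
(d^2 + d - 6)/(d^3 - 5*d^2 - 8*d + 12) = (d^2 + d - 6)/(d^3 - 5*d^2 - 8*d + 12)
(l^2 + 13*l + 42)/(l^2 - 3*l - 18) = (l^2 + 13*l + 42)/(l^2 - 3*l - 18)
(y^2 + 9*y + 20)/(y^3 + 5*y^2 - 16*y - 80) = 1/(y - 4)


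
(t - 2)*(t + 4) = t^2 + 2*t - 8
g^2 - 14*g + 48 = (g - 8)*(g - 6)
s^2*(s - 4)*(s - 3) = s^4 - 7*s^3 + 12*s^2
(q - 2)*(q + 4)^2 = q^3 + 6*q^2 - 32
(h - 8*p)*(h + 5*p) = h^2 - 3*h*p - 40*p^2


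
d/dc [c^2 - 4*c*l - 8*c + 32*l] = 2*c - 4*l - 8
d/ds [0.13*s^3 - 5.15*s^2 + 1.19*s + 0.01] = 0.39*s^2 - 10.3*s + 1.19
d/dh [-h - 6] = -1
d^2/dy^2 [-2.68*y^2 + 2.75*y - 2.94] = -5.36000000000000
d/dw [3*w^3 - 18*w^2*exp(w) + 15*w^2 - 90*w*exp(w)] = -18*w^2*exp(w) + 9*w^2 - 126*w*exp(w) + 30*w - 90*exp(w)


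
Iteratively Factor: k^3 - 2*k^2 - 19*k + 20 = (k + 4)*(k^2 - 6*k + 5) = (k - 5)*(k + 4)*(k - 1)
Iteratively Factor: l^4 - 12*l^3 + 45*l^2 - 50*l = (l - 2)*(l^3 - 10*l^2 + 25*l) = (l - 5)*(l - 2)*(l^2 - 5*l) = l*(l - 5)*(l - 2)*(l - 5)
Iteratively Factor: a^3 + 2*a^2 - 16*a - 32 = (a + 4)*(a^2 - 2*a - 8) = (a + 2)*(a + 4)*(a - 4)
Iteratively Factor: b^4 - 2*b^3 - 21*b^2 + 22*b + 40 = (b + 4)*(b^3 - 6*b^2 + 3*b + 10) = (b + 1)*(b + 4)*(b^2 - 7*b + 10) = (b - 2)*(b + 1)*(b + 4)*(b - 5)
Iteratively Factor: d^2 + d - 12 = (d + 4)*(d - 3)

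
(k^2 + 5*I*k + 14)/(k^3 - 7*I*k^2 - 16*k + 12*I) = (k + 7*I)/(k^2 - 5*I*k - 6)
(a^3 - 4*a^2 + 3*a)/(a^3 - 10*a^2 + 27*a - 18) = a/(a - 6)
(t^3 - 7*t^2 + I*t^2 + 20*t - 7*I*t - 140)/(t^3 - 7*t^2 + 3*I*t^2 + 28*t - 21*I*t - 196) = (t + 5*I)/(t + 7*I)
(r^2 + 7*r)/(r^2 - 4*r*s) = (r + 7)/(r - 4*s)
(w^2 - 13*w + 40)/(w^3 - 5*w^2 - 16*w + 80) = (w - 8)/(w^2 - 16)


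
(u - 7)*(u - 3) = u^2 - 10*u + 21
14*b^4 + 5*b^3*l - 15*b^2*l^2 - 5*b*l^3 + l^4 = (-7*b + l)*(-b + l)*(b + l)*(2*b + l)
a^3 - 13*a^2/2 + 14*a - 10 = (a - 5/2)*(a - 2)^2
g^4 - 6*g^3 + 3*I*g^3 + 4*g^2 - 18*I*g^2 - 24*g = g*(g - 6)*(g - I)*(g + 4*I)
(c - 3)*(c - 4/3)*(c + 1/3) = c^3 - 4*c^2 + 23*c/9 + 4/3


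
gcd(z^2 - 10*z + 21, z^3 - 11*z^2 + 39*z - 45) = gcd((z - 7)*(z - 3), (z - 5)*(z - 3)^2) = z - 3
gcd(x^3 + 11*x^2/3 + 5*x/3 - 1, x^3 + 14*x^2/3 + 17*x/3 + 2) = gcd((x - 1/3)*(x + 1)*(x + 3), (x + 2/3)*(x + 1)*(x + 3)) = x^2 + 4*x + 3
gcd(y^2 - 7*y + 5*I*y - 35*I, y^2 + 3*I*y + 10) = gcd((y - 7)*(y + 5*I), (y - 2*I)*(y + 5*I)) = y + 5*I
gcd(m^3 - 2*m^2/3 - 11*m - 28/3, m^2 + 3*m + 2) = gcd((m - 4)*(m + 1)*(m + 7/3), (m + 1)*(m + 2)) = m + 1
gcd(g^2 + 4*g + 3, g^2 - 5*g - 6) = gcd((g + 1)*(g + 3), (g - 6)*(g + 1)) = g + 1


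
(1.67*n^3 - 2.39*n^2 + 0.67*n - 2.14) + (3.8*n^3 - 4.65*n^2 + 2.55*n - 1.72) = 5.47*n^3 - 7.04*n^2 + 3.22*n - 3.86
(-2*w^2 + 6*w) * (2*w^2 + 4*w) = -4*w^4 + 4*w^3 + 24*w^2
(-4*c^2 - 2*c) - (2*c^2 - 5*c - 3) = -6*c^2 + 3*c + 3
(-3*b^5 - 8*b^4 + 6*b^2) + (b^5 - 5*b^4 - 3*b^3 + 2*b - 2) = -2*b^5 - 13*b^4 - 3*b^3 + 6*b^2 + 2*b - 2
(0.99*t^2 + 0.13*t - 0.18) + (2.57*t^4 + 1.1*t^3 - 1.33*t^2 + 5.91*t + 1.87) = 2.57*t^4 + 1.1*t^3 - 0.34*t^2 + 6.04*t + 1.69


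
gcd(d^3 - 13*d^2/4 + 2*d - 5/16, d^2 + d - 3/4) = d - 1/2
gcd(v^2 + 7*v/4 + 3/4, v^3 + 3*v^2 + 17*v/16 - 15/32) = v + 3/4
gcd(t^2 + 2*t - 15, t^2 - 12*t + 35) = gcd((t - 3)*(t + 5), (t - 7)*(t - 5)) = 1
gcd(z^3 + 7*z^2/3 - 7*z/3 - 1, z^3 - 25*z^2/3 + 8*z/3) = 1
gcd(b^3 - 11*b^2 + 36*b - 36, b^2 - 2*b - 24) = b - 6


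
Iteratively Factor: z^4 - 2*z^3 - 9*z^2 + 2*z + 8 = (z - 4)*(z^3 + 2*z^2 - z - 2) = (z - 4)*(z + 2)*(z^2 - 1) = (z - 4)*(z - 1)*(z + 2)*(z + 1)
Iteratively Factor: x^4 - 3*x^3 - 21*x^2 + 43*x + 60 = (x - 3)*(x^3 - 21*x - 20) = (x - 3)*(x + 1)*(x^2 - x - 20) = (x - 3)*(x + 1)*(x + 4)*(x - 5)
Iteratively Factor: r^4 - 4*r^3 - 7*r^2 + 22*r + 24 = (r - 3)*(r^3 - r^2 - 10*r - 8) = (r - 3)*(r + 1)*(r^2 - 2*r - 8) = (r - 3)*(r + 1)*(r + 2)*(r - 4)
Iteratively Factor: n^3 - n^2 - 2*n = (n)*(n^2 - n - 2) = n*(n + 1)*(n - 2)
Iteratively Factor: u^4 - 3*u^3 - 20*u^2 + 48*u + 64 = (u - 4)*(u^3 + u^2 - 16*u - 16) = (u - 4)^2*(u^2 + 5*u + 4) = (u - 4)^2*(u + 1)*(u + 4)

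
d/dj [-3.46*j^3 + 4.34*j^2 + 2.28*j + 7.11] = -10.38*j^2 + 8.68*j + 2.28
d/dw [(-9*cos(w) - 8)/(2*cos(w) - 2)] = -17*sin(w)/(2*(cos(w) - 1)^2)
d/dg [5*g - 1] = 5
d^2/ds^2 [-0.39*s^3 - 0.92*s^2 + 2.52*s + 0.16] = -2.34*s - 1.84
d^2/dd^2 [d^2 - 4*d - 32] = 2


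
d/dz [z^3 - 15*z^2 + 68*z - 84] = 3*z^2 - 30*z + 68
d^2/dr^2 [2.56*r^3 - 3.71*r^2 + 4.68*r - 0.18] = 15.36*r - 7.42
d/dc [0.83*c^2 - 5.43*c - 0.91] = 1.66*c - 5.43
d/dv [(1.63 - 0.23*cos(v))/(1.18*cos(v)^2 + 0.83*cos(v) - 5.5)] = (-0.2714*cos(v)^2 + 3.8468*cos(v) + 0.0878999999999996)*sin(v)/(1.3924*cos(v)^4 + 1.9588*cos(v)^3 - 12.2911*cos(v)^2 - 9.13*cos(v) + 30.25)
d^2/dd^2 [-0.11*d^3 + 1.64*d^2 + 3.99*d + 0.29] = 3.28 - 0.66*d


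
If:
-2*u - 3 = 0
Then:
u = -3/2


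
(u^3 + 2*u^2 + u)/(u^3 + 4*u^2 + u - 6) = u*(u^2 + 2*u + 1)/(u^3 + 4*u^2 + u - 6)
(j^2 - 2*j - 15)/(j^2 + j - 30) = (j + 3)/(j + 6)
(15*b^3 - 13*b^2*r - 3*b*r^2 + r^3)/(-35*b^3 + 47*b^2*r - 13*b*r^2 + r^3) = (3*b + r)/(-7*b + r)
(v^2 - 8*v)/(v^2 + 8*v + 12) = v*(v - 8)/(v^2 + 8*v + 12)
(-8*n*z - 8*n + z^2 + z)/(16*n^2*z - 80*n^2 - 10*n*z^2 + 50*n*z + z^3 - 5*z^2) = (z + 1)/(-2*n*z + 10*n + z^2 - 5*z)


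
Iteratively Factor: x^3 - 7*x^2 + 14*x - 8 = (x - 1)*(x^2 - 6*x + 8) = (x - 4)*(x - 1)*(x - 2)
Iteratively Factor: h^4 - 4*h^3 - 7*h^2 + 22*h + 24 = (h - 3)*(h^3 - h^2 - 10*h - 8) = (h - 3)*(h + 1)*(h^2 - 2*h - 8) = (h - 4)*(h - 3)*(h + 1)*(h + 2)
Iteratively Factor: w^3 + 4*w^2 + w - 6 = (w - 1)*(w^2 + 5*w + 6) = (w - 1)*(w + 2)*(w + 3)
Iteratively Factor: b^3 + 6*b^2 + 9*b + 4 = (b + 1)*(b^2 + 5*b + 4) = (b + 1)^2*(b + 4)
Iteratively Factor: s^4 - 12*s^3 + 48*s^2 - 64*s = (s - 4)*(s^3 - 8*s^2 + 16*s) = s*(s - 4)*(s^2 - 8*s + 16) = s*(s - 4)^2*(s - 4)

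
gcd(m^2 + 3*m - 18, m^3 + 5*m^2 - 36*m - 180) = m + 6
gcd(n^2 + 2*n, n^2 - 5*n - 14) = n + 2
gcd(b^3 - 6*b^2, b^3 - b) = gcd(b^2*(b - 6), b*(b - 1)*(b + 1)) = b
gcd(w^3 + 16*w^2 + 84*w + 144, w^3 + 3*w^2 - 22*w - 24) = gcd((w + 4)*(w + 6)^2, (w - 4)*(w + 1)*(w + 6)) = w + 6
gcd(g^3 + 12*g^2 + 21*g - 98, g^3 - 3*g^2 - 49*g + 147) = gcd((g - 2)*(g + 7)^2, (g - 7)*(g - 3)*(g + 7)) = g + 7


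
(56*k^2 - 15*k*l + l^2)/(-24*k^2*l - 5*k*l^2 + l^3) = (-7*k + l)/(l*(3*k + l))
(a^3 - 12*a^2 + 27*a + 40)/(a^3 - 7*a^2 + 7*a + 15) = (a - 8)/(a - 3)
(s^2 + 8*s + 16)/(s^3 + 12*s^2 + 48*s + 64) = 1/(s + 4)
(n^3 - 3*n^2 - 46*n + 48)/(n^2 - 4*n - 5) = (-n^3 + 3*n^2 + 46*n - 48)/(-n^2 + 4*n + 5)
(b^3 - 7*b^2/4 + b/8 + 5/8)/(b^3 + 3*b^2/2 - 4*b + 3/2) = (8*b^2 - 6*b - 5)/(4*(2*b^2 + 5*b - 3))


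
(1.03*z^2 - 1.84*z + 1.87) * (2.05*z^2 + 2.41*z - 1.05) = 2.1115*z^4 - 1.2897*z^3 - 1.6824*z^2 + 6.4387*z - 1.9635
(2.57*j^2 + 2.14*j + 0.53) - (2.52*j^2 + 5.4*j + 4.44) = 0.0499999999999998*j^2 - 3.26*j - 3.91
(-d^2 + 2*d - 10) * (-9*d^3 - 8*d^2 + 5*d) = 9*d^5 - 10*d^4 + 69*d^3 + 90*d^2 - 50*d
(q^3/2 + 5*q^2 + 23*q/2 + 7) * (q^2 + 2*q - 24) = q^5/2 + 6*q^4 + 19*q^3/2 - 90*q^2 - 262*q - 168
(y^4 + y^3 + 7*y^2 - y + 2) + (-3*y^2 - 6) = y^4 + y^3 + 4*y^2 - y - 4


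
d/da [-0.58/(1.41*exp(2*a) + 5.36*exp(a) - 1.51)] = (1.6356*exp(a) + 3.1088)*exp(a)/(1.41*exp(2*a) + 5.36*exp(a) - 1.51)^2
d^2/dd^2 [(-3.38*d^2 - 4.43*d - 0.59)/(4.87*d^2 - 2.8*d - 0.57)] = (-302.311094*d^3 - 140.253078*d^2 - 25.511982*d - 0.582526000000003)/(115.501303*d^6 - 199.22196*d^5 + 73.986501*d^4 + 24.68312*d^3 - 8.659611*d^2 - 2.72916*d - 0.185193)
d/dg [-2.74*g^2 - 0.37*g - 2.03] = -5.48*g - 0.37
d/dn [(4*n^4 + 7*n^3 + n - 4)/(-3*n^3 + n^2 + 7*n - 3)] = (-12*n^6 + 8*n^5 + 91*n^4 + 56*n^3 - 100*n^2 + 8*n + 25)/(9*n^6 - 6*n^5 - 41*n^4 + 32*n^3 + 43*n^2 - 42*n + 9)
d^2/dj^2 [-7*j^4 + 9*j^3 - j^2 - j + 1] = -84*j^2 + 54*j - 2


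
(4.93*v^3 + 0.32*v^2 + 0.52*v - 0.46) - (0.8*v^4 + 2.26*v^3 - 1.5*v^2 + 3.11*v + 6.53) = -0.8*v^4 + 2.67*v^3 + 1.82*v^2 - 2.59*v - 6.99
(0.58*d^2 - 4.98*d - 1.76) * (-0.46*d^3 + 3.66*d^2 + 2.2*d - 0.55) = -0.2668*d^5 + 4.4136*d^4 - 16.1412*d^3 - 17.7166*d^2 - 1.133*d + 0.968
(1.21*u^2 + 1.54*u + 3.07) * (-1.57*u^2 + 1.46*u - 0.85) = -1.8997*u^4 - 0.6512*u^3 - 3.6*u^2 + 3.1732*u - 2.6095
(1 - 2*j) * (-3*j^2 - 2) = 6*j^3 - 3*j^2 + 4*j - 2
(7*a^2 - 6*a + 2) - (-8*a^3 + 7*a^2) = 8*a^3 - 6*a + 2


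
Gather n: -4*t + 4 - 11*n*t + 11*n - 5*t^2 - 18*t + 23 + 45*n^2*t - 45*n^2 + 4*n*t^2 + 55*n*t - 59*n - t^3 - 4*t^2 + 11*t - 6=n^2*(45*t - 45) + n*(4*t^2 + 44*t - 48) - t^3 - 9*t^2 - 11*t + 21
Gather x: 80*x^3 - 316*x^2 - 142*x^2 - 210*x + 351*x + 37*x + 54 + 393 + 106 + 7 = 80*x^3 - 458*x^2 + 178*x + 560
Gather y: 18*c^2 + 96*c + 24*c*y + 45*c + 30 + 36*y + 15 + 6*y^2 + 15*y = 18*c^2 + 141*c + 6*y^2 + y*(24*c + 51) + 45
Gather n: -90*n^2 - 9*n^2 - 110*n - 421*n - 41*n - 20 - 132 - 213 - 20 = -99*n^2 - 572*n - 385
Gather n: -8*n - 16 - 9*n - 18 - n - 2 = -18*n - 36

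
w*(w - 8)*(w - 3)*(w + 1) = w^4 - 10*w^3 + 13*w^2 + 24*w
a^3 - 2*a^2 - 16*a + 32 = (a - 4)*(a - 2)*(a + 4)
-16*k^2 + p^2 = (-4*k + p)*(4*k + p)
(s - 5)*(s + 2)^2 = s^3 - s^2 - 16*s - 20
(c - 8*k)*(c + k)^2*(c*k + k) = c^4*k - 6*c^3*k^2 + c^3*k - 15*c^2*k^3 - 6*c^2*k^2 - 8*c*k^4 - 15*c*k^3 - 8*k^4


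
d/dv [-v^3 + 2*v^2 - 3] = v*(4 - 3*v)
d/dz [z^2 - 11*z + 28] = 2*z - 11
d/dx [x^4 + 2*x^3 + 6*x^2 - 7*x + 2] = 4*x^3 + 6*x^2 + 12*x - 7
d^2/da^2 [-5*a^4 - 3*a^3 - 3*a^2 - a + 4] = -60*a^2 - 18*a - 6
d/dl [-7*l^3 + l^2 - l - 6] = -21*l^2 + 2*l - 1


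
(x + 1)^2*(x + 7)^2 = x^4 + 16*x^3 + 78*x^2 + 112*x + 49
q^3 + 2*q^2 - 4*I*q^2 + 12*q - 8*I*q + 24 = (q + 2)*(q - 6*I)*(q + 2*I)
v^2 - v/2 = v*(v - 1/2)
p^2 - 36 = (p - 6)*(p + 6)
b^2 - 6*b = b*(b - 6)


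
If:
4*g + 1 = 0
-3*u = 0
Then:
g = -1/4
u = 0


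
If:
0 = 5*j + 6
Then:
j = -6/5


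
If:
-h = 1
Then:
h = -1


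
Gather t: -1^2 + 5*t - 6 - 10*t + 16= 9 - 5*t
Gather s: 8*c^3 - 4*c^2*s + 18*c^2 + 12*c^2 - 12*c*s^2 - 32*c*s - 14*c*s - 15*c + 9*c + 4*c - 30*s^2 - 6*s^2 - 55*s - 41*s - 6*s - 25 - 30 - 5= 8*c^3 + 30*c^2 - 2*c + s^2*(-12*c - 36) + s*(-4*c^2 - 46*c - 102) - 60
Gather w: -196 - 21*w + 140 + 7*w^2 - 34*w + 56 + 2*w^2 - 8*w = 9*w^2 - 63*w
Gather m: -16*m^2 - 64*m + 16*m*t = -16*m^2 + m*(16*t - 64)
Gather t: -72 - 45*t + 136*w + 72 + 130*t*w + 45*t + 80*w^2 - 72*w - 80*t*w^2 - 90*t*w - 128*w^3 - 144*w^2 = t*(-80*w^2 + 40*w) - 128*w^3 - 64*w^2 + 64*w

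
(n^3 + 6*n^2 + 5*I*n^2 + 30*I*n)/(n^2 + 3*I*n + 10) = n*(n + 6)/(n - 2*I)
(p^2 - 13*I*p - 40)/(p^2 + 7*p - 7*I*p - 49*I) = (p^2 - 13*I*p - 40)/(p^2 + 7*p*(1 - I) - 49*I)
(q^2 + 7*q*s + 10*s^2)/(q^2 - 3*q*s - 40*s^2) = (q + 2*s)/(q - 8*s)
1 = 1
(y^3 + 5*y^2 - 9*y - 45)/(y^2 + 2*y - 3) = (y^2 + 2*y - 15)/(y - 1)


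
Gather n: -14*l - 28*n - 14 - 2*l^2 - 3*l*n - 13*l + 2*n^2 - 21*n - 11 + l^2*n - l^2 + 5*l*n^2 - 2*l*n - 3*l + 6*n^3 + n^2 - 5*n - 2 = -3*l^2 - 30*l + 6*n^3 + n^2*(5*l + 3) + n*(l^2 - 5*l - 54) - 27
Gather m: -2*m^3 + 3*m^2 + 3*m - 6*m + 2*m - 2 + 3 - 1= -2*m^3 + 3*m^2 - m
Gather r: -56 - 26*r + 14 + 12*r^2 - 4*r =12*r^2 - 30*r - 42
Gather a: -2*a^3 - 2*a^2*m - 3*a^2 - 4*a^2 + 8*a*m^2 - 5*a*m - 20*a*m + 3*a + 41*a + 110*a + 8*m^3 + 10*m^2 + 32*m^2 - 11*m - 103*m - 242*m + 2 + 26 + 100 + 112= -2*a^3 + a^2*(-2*m - 7) + a*(8*m^2 - 25*m + 154) + 8*m^3 + 42*m^2 - 356*m + 240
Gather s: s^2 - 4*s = s^2 - 4*s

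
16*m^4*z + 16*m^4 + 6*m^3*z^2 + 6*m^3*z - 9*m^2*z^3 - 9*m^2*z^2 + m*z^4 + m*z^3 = (-8*m + z)*(-2*m + z)*(m + z)*(m*z + m)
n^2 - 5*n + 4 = (n - 4)*(n - 1)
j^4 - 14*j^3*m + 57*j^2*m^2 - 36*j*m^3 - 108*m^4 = (j - 6*m)^2*(j - 3*m)*(j + m)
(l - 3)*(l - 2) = l^2 - 5*l + 6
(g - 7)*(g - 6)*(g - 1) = g^3 - 14*g^2 + 55*g - 42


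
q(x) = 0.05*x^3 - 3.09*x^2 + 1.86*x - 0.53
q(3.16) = -23.93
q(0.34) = -0.25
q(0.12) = -0.35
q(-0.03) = -0.59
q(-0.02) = -0.57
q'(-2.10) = 15.50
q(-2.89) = -32.92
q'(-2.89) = 20.97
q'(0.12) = 1.12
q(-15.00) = -892.43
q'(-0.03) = 2.05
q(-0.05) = -0.63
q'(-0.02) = 1.98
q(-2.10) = -18.53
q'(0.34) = -0.22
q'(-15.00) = 128.31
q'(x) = 0.15*x^2 - 6.18*x + 1.86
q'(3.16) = -16.17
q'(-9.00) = 69.63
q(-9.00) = -304.01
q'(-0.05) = 2.17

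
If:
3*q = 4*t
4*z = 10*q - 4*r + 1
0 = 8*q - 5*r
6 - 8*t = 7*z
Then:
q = 85/246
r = 68/123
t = 85/328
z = 23/41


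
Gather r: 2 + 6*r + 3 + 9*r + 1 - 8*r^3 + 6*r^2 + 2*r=-8*r^3 + 6*r^2 + 17*r + 6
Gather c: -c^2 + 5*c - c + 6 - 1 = -c^2 + 4*c + 5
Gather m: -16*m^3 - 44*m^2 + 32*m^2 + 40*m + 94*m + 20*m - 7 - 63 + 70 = -16*m^3 - 12*m^2 + 154*m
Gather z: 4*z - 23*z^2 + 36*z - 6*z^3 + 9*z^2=-6*z^3 - 14*z^2 + 40*z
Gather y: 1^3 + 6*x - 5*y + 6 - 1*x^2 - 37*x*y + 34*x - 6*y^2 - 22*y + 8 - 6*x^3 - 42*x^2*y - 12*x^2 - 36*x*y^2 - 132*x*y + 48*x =-6*x^3 - 13*x^2 + 88*x + y^2*(-36*x - 6) + y*(-42*x^2 - 169*x - 27) + 15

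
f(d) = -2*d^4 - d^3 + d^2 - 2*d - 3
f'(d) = -8*d^3 - 3*d^2 + 2*d - 2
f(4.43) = -849.45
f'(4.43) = -747.52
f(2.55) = -102.74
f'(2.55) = -149.06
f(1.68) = -24.21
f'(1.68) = -45.04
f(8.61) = -11575.50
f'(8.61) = -5313.40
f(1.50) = -17.25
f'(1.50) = -32.75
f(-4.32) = -591.65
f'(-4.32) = 578.35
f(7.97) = -8531.49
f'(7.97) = -4226.72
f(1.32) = -12.27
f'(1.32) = -22.99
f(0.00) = -3.00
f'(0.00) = -2.00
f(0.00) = -3.00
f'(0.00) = -2.00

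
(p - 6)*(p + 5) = p^2 - p - 30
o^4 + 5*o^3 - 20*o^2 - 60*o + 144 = (o - 3)*(o - 2)*(o + 4)*(o + 6)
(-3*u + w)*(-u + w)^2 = -3*u^3 + 7*u^2*w - 5*u*w^2 + w^3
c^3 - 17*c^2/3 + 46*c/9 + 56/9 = (c - 4)*(c - 7/3)*(c + 2/3)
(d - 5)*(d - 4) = d^2 - 9*d + 20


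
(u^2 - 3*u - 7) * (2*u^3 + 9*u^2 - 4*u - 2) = 2*u^5 + 3*u^4 - 45*u^3 - 53*u^2 + 34*u + 14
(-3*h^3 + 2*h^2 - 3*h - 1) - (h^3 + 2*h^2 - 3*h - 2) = 1 - 4*h^3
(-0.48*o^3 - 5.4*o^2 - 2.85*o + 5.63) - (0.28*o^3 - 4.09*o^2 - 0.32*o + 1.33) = -0.76*o^3 - 1.31*o^2 - 2.53*o + 4.3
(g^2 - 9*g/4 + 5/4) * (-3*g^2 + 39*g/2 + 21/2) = -3*g^4 + 105*g^3/4 - 297*g^2/8 + 3*g/4 + 105/8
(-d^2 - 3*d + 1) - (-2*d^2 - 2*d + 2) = d^2 - d - 1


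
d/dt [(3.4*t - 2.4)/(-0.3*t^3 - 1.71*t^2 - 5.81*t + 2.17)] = (2.04*t^3 + 3.654*t^2 - 8.208*t - 6.566)/(0.09*t^6 + 1.026*t^5 + 6.4101*t^4 + 18.5682*t^3 + 26.3347*t^2 - 25.2154*t + 4.7089)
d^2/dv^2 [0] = 0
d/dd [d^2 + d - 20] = 2*d + 1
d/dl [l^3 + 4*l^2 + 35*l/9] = 3*l^2 + 8*l + 35/9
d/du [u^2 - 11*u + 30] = 2*u - 11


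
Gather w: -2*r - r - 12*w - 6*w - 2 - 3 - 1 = -3*r - 18*w - 6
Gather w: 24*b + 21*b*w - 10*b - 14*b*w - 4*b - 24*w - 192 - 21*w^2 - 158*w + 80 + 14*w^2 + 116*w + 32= 10*b - 7*w^2 + w*(7*b - 66) - 80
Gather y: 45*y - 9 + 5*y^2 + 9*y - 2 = 5*y^2 + 54*y - 11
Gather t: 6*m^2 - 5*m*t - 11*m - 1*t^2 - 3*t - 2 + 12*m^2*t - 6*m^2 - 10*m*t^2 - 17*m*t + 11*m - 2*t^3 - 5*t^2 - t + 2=-2*t^3 + t^2*(-10*m - 6) + t*(12*m^2 - 22*m - 4)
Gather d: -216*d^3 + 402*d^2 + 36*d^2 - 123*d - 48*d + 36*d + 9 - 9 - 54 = -216*d^3 + 438*d^2 - 135*d - 54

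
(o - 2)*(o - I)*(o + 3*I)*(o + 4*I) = o^4 - 2*o^3 + 6*I*o^3 - 5*o^2 - 12*I*o^2 + 10*o + 12*I*o - 24*I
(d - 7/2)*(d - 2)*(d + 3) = d^3 - 5*d^2/2 - 19*d/2 + 21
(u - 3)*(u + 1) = u^2 - 2*u - 3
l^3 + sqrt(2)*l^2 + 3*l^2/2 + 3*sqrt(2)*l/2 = l*(l + 3/2)*(l + sqrt(2))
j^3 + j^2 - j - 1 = (j - 1)*(j + 1)^2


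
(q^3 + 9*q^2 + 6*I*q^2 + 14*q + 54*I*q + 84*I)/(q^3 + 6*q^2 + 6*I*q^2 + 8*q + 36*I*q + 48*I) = (q + 7)/(q + 4)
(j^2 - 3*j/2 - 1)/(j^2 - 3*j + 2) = (j + 1/2)/(j - 1)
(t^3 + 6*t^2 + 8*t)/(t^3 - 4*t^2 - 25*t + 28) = t*(t + 2)/(t^2 - 8*t + 7)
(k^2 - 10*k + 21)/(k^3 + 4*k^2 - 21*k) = (k - 7)/(k*(k + 7))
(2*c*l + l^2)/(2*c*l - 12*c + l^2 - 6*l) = l/(l - 6)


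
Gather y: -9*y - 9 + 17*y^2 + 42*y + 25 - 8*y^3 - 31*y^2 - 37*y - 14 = -8*y^3 - 14*y^2 - 4*y + 2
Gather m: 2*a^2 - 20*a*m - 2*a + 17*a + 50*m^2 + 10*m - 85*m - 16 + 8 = 2*a^2 + 15*a + 50*m^2 + m*(-20*a - 75) - 8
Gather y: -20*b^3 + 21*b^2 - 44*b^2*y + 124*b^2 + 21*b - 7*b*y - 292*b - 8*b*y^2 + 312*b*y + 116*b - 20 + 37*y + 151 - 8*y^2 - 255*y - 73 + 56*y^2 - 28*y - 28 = -20*b^3 + 145*b^2 - 155*b + y^2*(48 - 8*b) + y*(-44*b^2 + 305*b - 246) + 30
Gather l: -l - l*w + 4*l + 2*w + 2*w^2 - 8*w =l*(3 - w) + 2*w^2 - 6*w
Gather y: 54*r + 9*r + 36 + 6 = 63*r + 42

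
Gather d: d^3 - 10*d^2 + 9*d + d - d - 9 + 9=d^3 - 10*d^2 + 9*d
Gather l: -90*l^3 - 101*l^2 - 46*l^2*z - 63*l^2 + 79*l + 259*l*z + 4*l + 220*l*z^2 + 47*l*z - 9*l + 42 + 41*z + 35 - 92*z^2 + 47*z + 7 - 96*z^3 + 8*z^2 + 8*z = -90*l^3 + l^2*(-46*z - 164) + l*(220*z^2 + 306*z + 74) - 96*z^3 - 84*z^2 + 96*z + 84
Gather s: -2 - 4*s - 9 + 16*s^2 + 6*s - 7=16*s^2 + 2*s - 18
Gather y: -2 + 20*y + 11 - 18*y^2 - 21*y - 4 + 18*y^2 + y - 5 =0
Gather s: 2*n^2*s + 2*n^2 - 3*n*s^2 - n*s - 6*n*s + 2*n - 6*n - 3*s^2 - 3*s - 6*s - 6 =2*n^2 - 4*n + s^2*(-3*n - 3) + s*(2*n^2 - 7*n - 9) - 6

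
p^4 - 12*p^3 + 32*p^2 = p^2*(p - 8)*(p - 4)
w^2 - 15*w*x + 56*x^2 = (w - 8*x)*(w - 7*x)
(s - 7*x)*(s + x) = s^2 - 6*s*x - 7*x^2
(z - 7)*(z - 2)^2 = z^3 - 11*z^2 + 32*z - 28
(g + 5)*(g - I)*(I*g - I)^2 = -g^4 - 3*g^3 + I*g^3 + 9*g^2 + 3*I*g^2 - 5*g - 9*I*g + 5*I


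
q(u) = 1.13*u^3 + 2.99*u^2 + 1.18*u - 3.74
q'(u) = 3.39*u^2 + 5.98*u + 1.18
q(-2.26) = -4.18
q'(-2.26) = 4.98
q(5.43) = 271.74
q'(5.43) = 133.61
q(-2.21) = -3.94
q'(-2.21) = 4.52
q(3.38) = 78.04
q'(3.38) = 60.12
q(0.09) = -3.61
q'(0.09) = 1.75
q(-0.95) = -3.13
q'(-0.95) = -1.44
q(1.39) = 6.71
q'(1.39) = 16.04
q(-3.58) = -21.49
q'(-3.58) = 23.22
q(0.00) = -3.74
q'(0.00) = 1.18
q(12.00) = 2393.62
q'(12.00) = 561.10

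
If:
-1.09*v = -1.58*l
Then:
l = 0.689873417721519*v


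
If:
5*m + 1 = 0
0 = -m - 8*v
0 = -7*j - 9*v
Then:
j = -9/280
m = -1/5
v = 1/40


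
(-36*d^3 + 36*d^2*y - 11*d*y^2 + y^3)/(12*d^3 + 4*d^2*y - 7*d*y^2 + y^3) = (-3*d + y)/(d + y)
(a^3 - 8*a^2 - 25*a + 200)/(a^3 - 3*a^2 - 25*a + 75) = (a - 8)/(a - 3)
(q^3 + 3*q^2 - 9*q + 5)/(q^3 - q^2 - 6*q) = (-q^3 - 3*q^2 + 9*q - 5)/(q*(-q^2 + q + 6))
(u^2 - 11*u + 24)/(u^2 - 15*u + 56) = (u - 3)/(u - 7)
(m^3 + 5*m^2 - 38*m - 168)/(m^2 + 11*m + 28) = m - 6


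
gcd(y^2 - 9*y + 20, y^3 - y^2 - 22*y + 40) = y - 4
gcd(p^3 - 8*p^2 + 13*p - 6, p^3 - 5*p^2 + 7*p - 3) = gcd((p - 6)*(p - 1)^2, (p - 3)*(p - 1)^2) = p^2 - 2*p + 1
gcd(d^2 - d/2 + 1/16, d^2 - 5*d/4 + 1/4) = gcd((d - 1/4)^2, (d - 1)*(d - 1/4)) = d - 1/4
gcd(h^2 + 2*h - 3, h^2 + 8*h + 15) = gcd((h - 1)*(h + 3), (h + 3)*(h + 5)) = h + 3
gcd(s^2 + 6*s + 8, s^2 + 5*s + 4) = s + 4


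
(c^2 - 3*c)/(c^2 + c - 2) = c*(c - 3)/(c^2 + c - 2)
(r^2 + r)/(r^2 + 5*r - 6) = r*(r + 1)/(r^2 + 5*r - 6)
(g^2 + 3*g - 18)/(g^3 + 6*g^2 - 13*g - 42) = (g + 6)/(g^2 + 9*g + 14)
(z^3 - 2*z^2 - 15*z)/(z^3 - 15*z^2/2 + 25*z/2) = 2*(z + 3)/(2*z - 5)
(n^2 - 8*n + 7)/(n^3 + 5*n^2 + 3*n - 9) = (n - 7)/(n^2 + 6*n + 9)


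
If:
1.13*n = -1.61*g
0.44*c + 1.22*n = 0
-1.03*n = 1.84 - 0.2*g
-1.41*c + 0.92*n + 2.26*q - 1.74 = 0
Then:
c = 4.36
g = 1.10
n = -1.57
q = 4.13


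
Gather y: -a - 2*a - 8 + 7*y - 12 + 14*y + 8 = -3*a + 21*y - 12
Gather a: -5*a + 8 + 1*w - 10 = -5*a + w - 2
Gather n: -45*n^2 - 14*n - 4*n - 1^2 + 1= -45*n^2 - 18*n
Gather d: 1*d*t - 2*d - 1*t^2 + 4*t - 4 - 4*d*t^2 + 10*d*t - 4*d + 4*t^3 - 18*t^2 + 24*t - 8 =d*(-4*t^2 + 11*t - 6) + 4*t^3 - 19*t^2 + 28*t - 12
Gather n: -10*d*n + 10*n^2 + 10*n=10*n^2 + n*(10 - 10*d)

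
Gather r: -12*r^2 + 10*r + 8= -12*r^2 + 10*r + 8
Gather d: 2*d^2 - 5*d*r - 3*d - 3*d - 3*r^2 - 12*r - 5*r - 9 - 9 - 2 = 2*d^2 + d*(-5*r - 6) - 3*r^2 - 17*r - 20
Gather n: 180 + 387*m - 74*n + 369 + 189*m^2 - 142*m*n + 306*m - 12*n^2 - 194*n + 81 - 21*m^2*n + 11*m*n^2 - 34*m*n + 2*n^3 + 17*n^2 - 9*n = 189*m^2 + 693*m + 2*n^3 + n^2*(11*m + 5) + n*(-21*m^2 - 176*m - 277) + 630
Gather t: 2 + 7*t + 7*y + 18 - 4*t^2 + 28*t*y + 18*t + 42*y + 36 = -4*t^2 + t*(28*y + 25) + 49*y + 56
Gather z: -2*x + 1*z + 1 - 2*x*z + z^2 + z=-2*x + z^2 + z*(2 - 2*x) + 1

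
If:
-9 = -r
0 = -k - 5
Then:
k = -5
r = 9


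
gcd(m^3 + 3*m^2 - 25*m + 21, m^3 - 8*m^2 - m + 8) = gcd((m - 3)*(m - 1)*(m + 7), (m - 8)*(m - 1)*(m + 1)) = m - 1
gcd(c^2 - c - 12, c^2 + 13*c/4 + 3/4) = c + 3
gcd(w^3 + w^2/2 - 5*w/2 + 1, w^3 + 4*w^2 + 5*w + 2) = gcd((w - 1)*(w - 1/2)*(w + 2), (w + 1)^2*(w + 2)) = w + 2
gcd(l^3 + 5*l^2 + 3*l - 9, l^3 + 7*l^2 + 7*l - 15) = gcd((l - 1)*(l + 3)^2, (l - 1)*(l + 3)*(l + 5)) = l^2 + 2*l - 3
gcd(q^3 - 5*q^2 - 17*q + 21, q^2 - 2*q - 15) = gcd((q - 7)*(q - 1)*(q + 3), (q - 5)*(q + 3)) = q + 3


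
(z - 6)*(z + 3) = z^2 - 3*z - 18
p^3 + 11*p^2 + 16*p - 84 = (p - 2)*(p + 6)*(p + 7)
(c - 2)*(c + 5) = c^2 + 3*c - 10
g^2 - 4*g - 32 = (g - 8)*(g + 4)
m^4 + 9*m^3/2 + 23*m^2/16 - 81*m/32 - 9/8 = (m - 3/4)*(m + 1/2)*(m + 3/4)*(m + 4)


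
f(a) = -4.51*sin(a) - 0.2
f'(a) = -4.51*cos(a)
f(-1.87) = 4.11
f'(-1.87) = 1.33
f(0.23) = -1.23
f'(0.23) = -4.39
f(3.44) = 1.13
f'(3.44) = 4.31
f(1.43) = -4.67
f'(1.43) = -0.63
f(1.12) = -4.26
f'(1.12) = -1.96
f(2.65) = -2.33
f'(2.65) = 3.98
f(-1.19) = 3.99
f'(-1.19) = -1.68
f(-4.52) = -4.63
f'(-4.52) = 0.86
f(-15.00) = 2.73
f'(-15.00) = 3.43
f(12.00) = 2.22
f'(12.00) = -3.81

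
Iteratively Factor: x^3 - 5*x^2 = (x - 5)*(x^2) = x*(x - 5)*(x)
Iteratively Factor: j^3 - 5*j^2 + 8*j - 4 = (j - 2)*(j^2 - 3*j + 2) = (j - 2)^2*(j - 1)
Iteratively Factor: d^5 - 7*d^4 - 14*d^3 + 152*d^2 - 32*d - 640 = (d + 2)*(d^4 - 9*d^3 + 4*d^2 + 144*d - 320) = (d - 4)*(d + 2)*(d^3 - 5*d^2 - 16*d + 80) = (d - 4)*(d + 2)*(d + 4)*(d^2 - 9*d + 20) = (d - 4)^2*(d + 2)*(d + 4)*(d - 5)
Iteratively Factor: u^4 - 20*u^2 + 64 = (u - 2)*(u^3 + 2*u^2 - 16*u - 32) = (u - 4)*(u - 2)*(u^2 + 6*u + 8) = (u - 4)*(u - 2)*(u + 2)*(u + 4)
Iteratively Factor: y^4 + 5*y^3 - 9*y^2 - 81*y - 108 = (y - 4)*(y^3 + 9*y^2 + 27*y + 27) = (y - 4)*(y + 3)*(y^2 + 6*y + 9) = (y - 4)*(y + 3)^2*(y + 3)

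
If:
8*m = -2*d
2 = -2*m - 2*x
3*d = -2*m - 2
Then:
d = -4/5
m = 1/5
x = -6/5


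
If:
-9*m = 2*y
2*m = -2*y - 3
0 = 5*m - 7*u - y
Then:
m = 3/7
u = 57/98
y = -27/14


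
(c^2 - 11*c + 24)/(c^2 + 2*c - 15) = (c - 8)/(c + 5)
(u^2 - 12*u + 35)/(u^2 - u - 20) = (u - 7)/(u + 4)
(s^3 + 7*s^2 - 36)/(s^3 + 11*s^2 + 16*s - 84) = (s + 3)/(s + 7)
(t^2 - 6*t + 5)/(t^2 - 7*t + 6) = (t - 5)/(t - 6)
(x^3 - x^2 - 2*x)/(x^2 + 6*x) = (x^2 - x - 2)/(x + 6)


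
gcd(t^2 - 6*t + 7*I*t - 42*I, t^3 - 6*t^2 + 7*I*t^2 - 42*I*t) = t^2 + t*(-6 + 7*I) - 42*I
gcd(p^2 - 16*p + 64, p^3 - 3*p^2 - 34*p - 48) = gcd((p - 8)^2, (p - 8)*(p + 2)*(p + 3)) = p - 8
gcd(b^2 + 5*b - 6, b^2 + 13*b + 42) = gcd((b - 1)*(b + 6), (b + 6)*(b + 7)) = b + 6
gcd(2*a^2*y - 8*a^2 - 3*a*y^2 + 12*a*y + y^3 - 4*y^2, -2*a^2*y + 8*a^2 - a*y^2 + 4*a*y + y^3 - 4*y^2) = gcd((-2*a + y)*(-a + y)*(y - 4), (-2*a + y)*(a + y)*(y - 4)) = -2*a*y + 8*a + y^2 - 4*y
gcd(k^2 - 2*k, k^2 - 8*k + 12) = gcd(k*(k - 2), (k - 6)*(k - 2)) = k - 2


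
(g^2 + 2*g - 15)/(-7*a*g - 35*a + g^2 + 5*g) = (3 - g)/(7*a - g)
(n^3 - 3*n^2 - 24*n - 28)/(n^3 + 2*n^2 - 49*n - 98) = (n + 2)/(n + 7)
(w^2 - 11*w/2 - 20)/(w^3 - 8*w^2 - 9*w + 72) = (w + 5/2)/(w^2 - 9)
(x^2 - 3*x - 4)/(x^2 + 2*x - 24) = (x + 1)/(x + 6)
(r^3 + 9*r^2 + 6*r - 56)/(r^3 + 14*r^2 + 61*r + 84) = (r - 2)/(r + 3)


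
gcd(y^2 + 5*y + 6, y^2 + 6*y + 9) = y + 3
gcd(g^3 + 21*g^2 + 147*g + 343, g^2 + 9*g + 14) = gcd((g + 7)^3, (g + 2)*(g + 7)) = g + 7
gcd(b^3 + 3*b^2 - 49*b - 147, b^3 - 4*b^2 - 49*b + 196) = b^2 - 49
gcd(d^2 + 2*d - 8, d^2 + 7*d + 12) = d + 4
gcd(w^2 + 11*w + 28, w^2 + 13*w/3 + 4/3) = w + 4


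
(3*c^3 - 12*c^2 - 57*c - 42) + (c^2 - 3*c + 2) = 3*c^3 - 11*c^2 - 60*c - 40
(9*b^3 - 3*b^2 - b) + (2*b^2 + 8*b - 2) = 9*b^3 - b^2 + 7*b - 2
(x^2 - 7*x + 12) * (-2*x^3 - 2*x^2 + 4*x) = -2*x^5 + 12*x^4 - 6*x^3 - 52*x^2 + 48*x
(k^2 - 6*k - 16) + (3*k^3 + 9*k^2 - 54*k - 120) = 3*k^3 + 10*k^2 - 60*k - 136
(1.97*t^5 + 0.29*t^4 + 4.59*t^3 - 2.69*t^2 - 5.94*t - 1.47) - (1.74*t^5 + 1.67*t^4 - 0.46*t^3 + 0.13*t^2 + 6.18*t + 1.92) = 0.23*t^5 - 1.38*t^4 + 5.05*t^3 - 2.82*t^2 - 12.12*t - 3.39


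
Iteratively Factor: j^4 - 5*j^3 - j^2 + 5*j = (j - 1)*(j^3 - 4*j^2 - 5*j) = (j - 5)*(j - 1)*(j^2 + j) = j*(j - 5)*(j - 1)*(j + 1)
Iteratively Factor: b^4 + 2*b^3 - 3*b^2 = (b - 1)*(b^3 + 3*b^2) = b*(b - 1)*(b^2 + 3*b) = b^2*(b - 1)*(b + 3)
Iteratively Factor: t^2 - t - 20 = (t - 5)*(t + 4)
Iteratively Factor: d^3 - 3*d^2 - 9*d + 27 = (d - 3)*(d^2 - 9) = (d - 3)^2*(d + 3)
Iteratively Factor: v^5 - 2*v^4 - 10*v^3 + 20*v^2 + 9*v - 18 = (v - 1)*(v^4 - v^3 - 11*v^2 + 9*v + 18) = (v - 2)*(v - 1)*(v^3 + v^2 - 9*v - 9) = (v - 3)*(v - 2)*(v - 1)*(v^2 + 4*v + 3) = (v - 3)*(v - 2)*(v - 1)*(v + 3)*(v + 1)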